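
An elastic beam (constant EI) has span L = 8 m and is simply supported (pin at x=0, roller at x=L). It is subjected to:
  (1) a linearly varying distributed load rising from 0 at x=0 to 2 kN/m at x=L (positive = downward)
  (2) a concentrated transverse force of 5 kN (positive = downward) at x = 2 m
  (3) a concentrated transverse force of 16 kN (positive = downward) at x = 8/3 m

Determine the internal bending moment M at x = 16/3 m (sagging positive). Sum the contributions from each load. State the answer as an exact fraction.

Load 1 — triangular load w₀=2 kN/m (0→w₀ over full span):
  M_1 = w₀Lx/6 - w₀x³/(6L) = 2·8·(16/3)/6 - 2·(16/3)³/(6·8) = 640/81 kN·m
Load 2 — point force P=5 kN at a=2 m (b=L-a=6):
  M_2 = Pa(L-x)/L  [x>a] = 5·2·(8-(16/3))/8 = 10/3 kN·m
Load 3 — point force P=16 kN at a=8/3 m (b=L-a=16/3):
  M_3 = Pa(L-x)/L  [x>a] = 16·(8/3)·(8-(16/3))/8 = 128/9 kN·m
Superposition: M = Σ M_i = 2062/81 kN·m ≈ 25.456790 kN·m

M(16/3) = 2062/81 kN·m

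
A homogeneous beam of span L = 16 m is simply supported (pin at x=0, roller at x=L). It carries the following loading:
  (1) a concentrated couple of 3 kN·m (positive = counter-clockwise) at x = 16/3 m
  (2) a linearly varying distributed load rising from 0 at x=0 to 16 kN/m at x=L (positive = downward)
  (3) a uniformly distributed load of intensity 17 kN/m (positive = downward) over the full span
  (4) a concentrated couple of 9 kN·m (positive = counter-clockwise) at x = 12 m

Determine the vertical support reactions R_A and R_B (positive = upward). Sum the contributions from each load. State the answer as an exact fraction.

R_A = 2153/12 kN, R_B = 2647/12 kN

Load 1 — applied couple M₀=3 kN·m at a=16/3 m (b=L-a=32/3):
  R_A = M₀/L = 3/16 kN
  R_B = -M₀/L = -3/16 kN
Load 2 — triangular load w₀=16 kN/m (0→w₀ over full span):
  R_A = w₀L/6 = 16·16/6 = 128/3 kN
  R_B = w₀L/3 = 16·16/3 = 256/3 kN
Load 3 — uniform load w=17 kN/m over full span:
  R_A = wL/2 = 17·16/2 = 136 kN
  R_B = wL/2 = 17·16/2 = 136 kN
Load 4 — applied couple M₀=9 kN·m at a=12 m (b=L-a=4):
  R_A = M₀/L = 9/16 kN
  R_B = -M₀/L = -9/16 kN
Superposition: R_A = 2153/12 kN, R_B = 2647/12 kN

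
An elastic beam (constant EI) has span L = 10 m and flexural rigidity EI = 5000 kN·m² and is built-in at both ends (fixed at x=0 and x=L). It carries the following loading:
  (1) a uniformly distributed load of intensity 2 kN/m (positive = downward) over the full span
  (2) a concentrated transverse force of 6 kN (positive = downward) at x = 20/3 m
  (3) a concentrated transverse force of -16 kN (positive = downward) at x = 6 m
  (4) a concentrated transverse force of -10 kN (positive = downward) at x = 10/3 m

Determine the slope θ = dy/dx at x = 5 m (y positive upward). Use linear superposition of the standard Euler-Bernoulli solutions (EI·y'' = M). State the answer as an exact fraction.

Load 1 — uniform load w=2 kN/m over full span:
  θ_1 = -wx(L-x)(L-2x)/(12EI) = -2·5·(10-5)·(10-2·5)/(12·5000) = 0 rad
Load 2 — point force P=6 kN at a=20/3 m (b=L-a=10/3):
  θ_2 = -Pb²x(2aL-(3a+b)x)/(2L³EI)  [x≤a] = -6·(10/3)²·5·(2·(20/3)·10-(3·(20/3)+(10/3))·5)/(2·10³·5000) = -1/1800 rad
Load 3 — point force P=-16 kN at a=6 m (b=L-a=4):
  θ_3 = -Pb²x(2aL-(3a+b)x)/(2L³EI)  [x≤a] = -(-16)·4²·5·(2·6·10-(3·6+4)·5)/(2·10³·5000) = 4/3125 rad
Load 4 — point force P=-10 kN at a=10/3 m (b=L-a=20/3):
  θ_4 = Pa²(L-x)(2bL-(3b+a)(L-x))/(2L³EI)  [x>a] = (-10)·(10/3)²·(10-5)·(2·(20/3)·10-(3·(20/3)+(10/3))·(10-5))/(2·10³·5000) = -1/1080 rad
Superposition: θ = Σ θ_i = -17/84375 rad ≈ -0.000201 rad

θ(5) = -17/84375 rad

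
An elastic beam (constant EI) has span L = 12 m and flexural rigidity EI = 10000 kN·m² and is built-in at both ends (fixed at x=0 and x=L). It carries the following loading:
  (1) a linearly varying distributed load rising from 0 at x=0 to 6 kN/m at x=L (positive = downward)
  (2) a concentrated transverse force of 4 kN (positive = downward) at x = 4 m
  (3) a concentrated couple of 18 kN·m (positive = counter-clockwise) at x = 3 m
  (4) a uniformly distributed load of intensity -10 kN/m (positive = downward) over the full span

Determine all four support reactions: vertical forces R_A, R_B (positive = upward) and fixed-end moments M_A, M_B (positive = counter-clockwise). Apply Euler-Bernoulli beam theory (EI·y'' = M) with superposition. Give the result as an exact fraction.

R_A = -96227/2160 kN, M_A = -31487/360 kN·m, R_B = -76573/2160 kN, M_B = 28393/360 kN·m

Load 1 — triangular load w₀=6 kN/m (0→w₀ over full span):
  R_A = 3w₀L/20 = 3·6·12/20 = 54/5 kN
  M_A = w₀L²/30 = 6·12²/30 = 144/5 kN·m
  R_B = 7w₀L/20 = 7·6·12/20 = 126/5 kN
  M_B = -w₀L²/20 = -6·12²/20 = -216/5 kN·m
Load 2 — point force P=4 kN at a=4 m (b=L-a=8):
  R_A = Pb²(3a+b)/L³ = 4·8²·(3·4+8)/12³ = 80/27 kN
  M_A = Pab²/L² = 4·4·8²/12² = 64/9 kN·m
  R_B = Pa²(a+3b)/L³ = 4·4²·(4+3·8)/12³ = 28/27 kN
  M_B = -Pa²b/L² = -4·4²·8/12² = -32/9 kN·m
Load 3 — applied couple M₀=18 kN·m at a=3 m (b=L-a=9):
  R_A = 6M₀ab/L³ = 6·18·3·9/12³ = 27/16 kN
  M_A = M₀b(2a-b)/L² = 18·9·(2·3-9)/12² = -27/8 kN·m
  R_B = -6M₀ab/L³ = -6·18·3·9/12³ = -27/16 kN
  M_B = M₀a(2b-a)/L² = 18·3·(2·9-3)/12² = 45/8 kN·m
Load 4 — uniform load w=-10 kN/m over full span:
  R_A = wL/2 = (-10)·12/2 = -60 kN
  M_A = wL²/12 = (-10)·12²/12 = -120 kN·m
  R_B = wL/2 = (-10)·12/2 = -60 kN
  M_B = -wL²/12 = -(-10)·12²/12 = 120 kN·m
Superposition: R_A = -96227/2160 kN, M_A = -31487/360 kN·m, R_B = -76573/2160 kN, M_B = 28393/360 kN·m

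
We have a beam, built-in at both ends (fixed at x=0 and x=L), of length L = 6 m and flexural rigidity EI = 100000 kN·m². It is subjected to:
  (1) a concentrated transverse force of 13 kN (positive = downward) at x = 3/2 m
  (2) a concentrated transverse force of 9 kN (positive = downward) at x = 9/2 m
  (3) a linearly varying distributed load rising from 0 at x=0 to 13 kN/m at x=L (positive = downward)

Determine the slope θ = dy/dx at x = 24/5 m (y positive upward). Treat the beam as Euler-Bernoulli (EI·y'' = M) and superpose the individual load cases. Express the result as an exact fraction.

θ(24/5) = 46377/250000000 rad

Load 1 — point force P=13 kN at a=3/2 m (b=L-a=9/2):
  θ_1 = Pa²(L-x)(2bL-(3b+a)(L-x))/(2L³EI)  [x>a] = 13·(3/2)²·(6-(24/5))·(2·(9/2)·6-(3·(9/2)+(3/2))·(6-(24/5)))/(2·6³·100000) = 117/4000000 rad
Load 2 — point force P=9 kN at a=9/2 m (b=L-a=3/2):
  θ_2 = Pa²(L-x)(2bL-(3b+a)(L-x))/(2L³EI)  [x>a] = 9·(9/2)²·(6-(24/5))·(2·(3/2)·6-(3·(3/2)+(9/2))·(6-(24/5)))/(2·6³·100000) = 729/20000000 rad
Load 3 — triangular load w₀=13 kN/m (0→w₀ over full span):
  θ_3 = -w₀(2x(L-x)(L-2x)(x+2L)+x²(L-x)²)/(120LEI) = -13·(2·(24/5)·(6-(24/5))·(6-2·(24/5))·((24/5)+2·6)+(24/5)²·(6-(24/5))²)/(120·6·100000) = 234/1953125 rad
Superposition: θ = Σ θ_i = 46377/250000000 rad ≈ 0.000186 rad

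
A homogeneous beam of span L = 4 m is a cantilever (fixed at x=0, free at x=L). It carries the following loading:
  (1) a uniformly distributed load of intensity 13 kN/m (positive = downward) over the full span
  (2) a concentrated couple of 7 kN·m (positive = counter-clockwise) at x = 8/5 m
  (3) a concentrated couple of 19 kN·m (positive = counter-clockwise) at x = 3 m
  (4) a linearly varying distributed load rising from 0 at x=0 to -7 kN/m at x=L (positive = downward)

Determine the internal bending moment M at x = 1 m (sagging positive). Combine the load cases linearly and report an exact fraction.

M(1) = -71/8 kN·m

Load 1 — uniform load w=13 kN/m over full span:
  M_1 = -w(L-x)²/2 = -13·(4-1)²/2 = -117/2 kN·m
Load 2 — applied couple M₀=7 kN·m at a=8/5 m (b=L-a=12/5):
  M_2 = M₀  [x≤a] = 7 = 7 kN·m
Load 3 — applied couple M₀=19 kN·m at a=3 m (b=L-a=1):
  M_3 = M₀  [x≤a] = 19 = 19 kN·m
Load 4 — triangular load w₀=-7 kN/m (0→w₀ over full span):
  M_4 = w₀Lx/2 - w₀L²/3 - w₀x³/(6L) = (-7)·4·1/2 - (-7)·4²/3 - (-7)·1³/(6·4) = 189/8 kN·m
Superposition: M = Σ M_i = -71/8 kN·m ≈ -8.875000 kN·m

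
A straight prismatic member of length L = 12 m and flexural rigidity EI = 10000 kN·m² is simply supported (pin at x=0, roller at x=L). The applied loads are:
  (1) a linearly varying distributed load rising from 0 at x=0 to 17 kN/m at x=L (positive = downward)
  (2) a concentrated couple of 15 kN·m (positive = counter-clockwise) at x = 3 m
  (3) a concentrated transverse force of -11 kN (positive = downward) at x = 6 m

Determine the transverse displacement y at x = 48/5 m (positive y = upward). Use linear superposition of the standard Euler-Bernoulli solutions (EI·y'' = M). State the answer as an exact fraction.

y(48/5) = -36001899/312500000 m

Load 1 — triangular load w₀=17 kN/m (0→w₀ over full span):
  y_1 = -w₀x(7L⁴-10L²x²+3x⁴)/(360LEI) = -17·(48/5)·(7·12⁴-10·12²·(48/5)²+3·(48/5)⁴)/(360·12·10000) = -1399032/9765625 m
Load 2 — applied couple M₀=15 kN·m at a=3 m (b=L-a=9):
  y_2 = (M₀x³/(6L)-M₀(x-a)²/2+C₁x)/EI  [x>a] with C₁=M₀(3b²-L²)/(6L)=165/8 = (15·(48/5)³/(6·12)-15·((48/5)-3)²/2+(165/8)·(48/5))/10000 = 2781/500000 m
Load 3 — point force P=-11 kN at a=6 m (b=L-a=6):
  y_3 = -Pa(L-x)(2Lx-a²-x²)/(6LEI)  [x>a] = -(-11)·6·(12-(48/5))·(2·12·(48/5)-6²-(48/5)²)/(6·12·10000) = 7029/312500 m
Superposition: y = Σ y_i = -36001899/312500000 m ≈ -0.115206 m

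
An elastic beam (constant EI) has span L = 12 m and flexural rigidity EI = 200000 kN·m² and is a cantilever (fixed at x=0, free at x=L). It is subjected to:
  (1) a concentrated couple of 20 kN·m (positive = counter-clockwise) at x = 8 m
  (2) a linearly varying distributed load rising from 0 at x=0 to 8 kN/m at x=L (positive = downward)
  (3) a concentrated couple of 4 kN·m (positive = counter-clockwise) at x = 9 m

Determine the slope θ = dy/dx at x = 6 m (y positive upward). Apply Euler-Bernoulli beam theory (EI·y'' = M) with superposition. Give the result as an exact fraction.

θ(6) = -333/50000 rad

Load 1 — applied couple M₀=20 kN·m at a=8 m (b=L-a=4):
  θ_1 = M₀x/EI  [x≤a] = 20·6/200000 = 3/5000 rad
Load 2 — triangular load w₀=8 kN/m (0→w₀ over full span):
  θ_2 = (w₀Lx²/4-w₀L²x/3-w₀x⁴/(24L))/EI = (8·12·6²/4-8·12²·6/3-8·6⁴/(24·12))/200000 = -369/50000 rad
Load 3 — applied couple M₀=4 kN·m at a=9 m (b=L-a=3):
  θ_3 = M₀x/EI  [x≤a] = 4·6/200000 = 3/25000 rad
Superposition: θ = Σ θ_i = -333/50000 rad ≈ -0.006660 rad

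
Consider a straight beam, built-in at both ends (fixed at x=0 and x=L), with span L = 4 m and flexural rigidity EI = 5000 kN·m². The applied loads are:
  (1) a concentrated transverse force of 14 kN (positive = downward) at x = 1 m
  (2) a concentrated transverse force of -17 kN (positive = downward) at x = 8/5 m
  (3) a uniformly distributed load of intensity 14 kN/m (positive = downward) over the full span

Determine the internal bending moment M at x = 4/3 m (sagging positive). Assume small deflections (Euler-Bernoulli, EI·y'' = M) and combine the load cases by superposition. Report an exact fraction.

M(4/3) = 40811/9000 kN·m

Load 1 — point force P=14 kN at a=1 m (b=L-a=3):
  M_1 = Pa²(a+3b)(L-x)/L³ - Pa²b/L²  [x>a] = 14·1²·(1+3·3)·(4-(4/3))/4³ - 14·1²·3/4² = 77/24 kN·m
Load 2 — point force P=-17 kN at a=8/5 m (b=L-a=12/5):
  M_2 = Pb²(3a+b)x/L³ - Pab²/L²  [x≤a] = (-17)·(12/5)²·(3·(8/5)+(12/5))·(4/3)/4³ - (-17)·(8/5)·(12/5)²/4² = -612/125 kN·m
Load 3 — uniform load w=14 kN/m over full span:
  M_3 = wLx/2 - wL²/12 - wx²/2 = 14·4·(4/3)/2 - 14·4²/12 - 14·(4/3)²/2 = 56/9 kN·m
Superposition: M = Σ M_i = 40811/9000 kN·m ≈ 4.534556 kN·m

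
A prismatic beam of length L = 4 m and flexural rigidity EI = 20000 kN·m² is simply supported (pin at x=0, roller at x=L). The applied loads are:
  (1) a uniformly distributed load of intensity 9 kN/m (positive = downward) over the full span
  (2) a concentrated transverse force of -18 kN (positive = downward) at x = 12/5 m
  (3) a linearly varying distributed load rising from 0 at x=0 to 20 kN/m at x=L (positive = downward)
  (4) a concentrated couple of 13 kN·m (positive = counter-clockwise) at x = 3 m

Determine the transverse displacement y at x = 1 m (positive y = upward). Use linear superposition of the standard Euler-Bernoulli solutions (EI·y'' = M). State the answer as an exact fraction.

Load 1 — uniform load w=9 kN/m over full span:
  y_1 = -wx(L³-2Lx²+x³)/(24EI) = -9·1·(4³-2·4·1²+1³)/(24·20000) = -171/160000 m
Load 2 — point force P=-18 kN at a=12/5 m (b=L-a=8/5):
  y_2 = -Pbx(L²-b²-x²)/(6LEI)  [x≤a] = -(-18)·(8/5)·1·(4²-(8/5)²-1²)/(6·4·20000) = 933/1250000 m
Load 3 — triangular load w₀=20 kN/m (0→w₀ over full span):
  y_3 = -w₀x(7L⁴-10L²x²+3x⁴)/(360LEI) = -20·1·(7·4⁴-10·4²·1²+3·1⁴)/(360·4·20000) = -109/96000 m
Load 4 — applied couple M₀=13 kN·m at a=3 m (b=L-a=1):
  y_4 = (M₀x³/(6L)+C₁x)/EI  [x≤a] with C₁=M₀(3b²-L²)/(6L)=-169/24 = (13·1³/(6·4)+(-169/24)·1)/20000 = -13/40000 m
Superposition: y = Σ y_i = -53483/30000000 m ≈ -0.001783 m

y(1) = -53483/30000000 m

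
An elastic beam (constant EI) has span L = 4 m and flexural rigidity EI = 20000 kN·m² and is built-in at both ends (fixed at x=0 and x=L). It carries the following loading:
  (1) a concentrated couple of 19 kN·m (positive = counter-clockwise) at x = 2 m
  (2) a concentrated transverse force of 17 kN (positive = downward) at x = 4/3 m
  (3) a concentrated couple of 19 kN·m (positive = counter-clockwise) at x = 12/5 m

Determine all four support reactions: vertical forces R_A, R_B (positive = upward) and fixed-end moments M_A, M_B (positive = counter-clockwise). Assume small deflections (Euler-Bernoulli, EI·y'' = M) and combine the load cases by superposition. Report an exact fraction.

R_A = 143411/5400 kN, M_A = 56441/2700 kN·m, R_B = -51611/5400 kN, M_B = 5381/2700 kN·m

Load 1 — applied couple M₀=19 kN·m at a=2 m (b=L-a=2):
  R_A = 6M₀ab/L³ = 6·19·2·2/4³ = 57/8 kN
  M_A = M₀b(2a-b)/L² = 19·2·(2·2-2)/4² = 19/4 kN·m
  R_B = -6M₀ab/L³ = -6·19·2·2/4³ = -57/8 kN
  M_B = M₀a(2b-a)/L² = 19·2·(2·2-2)/4² = 19/4 kN·m
Load 2 — point force P=17 kN at a=4/3 m (b=L-a=8/3):
  R_A = Pb²(3a+b)/L³ = 17·(8/3)²·(3·(4/3)+(8/3))/4³ = 340/27 kN
  M_A = Pab²/L² = 17·(4/3)·(8/3)²/4² = 272/27 kN·m
  R_B = Pa²(a+3b)/L³ = 17·(4/3)²·((4/3)+3·(8/3))/4³ = 119/27 kN
  M_B = -Pa²b/L² = -17·(4/3)²·(8/3)/4² = -136/27 kN·m
Load 3 — applied couple M₀=19 kN·m at a=12/5 m (b=L-a=8/5):
  R_A = 6M₀ab/L³ = 6·19·(12/5)·(8/5)/4³ = 171/25 kN
  M_A = M₀b(2a-b)/L² = 19·(8/5)·(2·(12/5)-(8/5))/4² = 152/25 kN·m
  R_B = -6M₀ab/L³ = -6·19·(12/5)·(8/5)/4³ = -171/25 kN
  M_B = M₀a(2b-a)/L² = 19·(12/5)·(2·(8/5)-(12/5))/4² = 57/25 kN·m
Superposition: R_A = 143411/5400 kN, M_A = 56441/2700 kN·m, R_B = -51611/5400 kN, M_B = 5381/2700 kN·m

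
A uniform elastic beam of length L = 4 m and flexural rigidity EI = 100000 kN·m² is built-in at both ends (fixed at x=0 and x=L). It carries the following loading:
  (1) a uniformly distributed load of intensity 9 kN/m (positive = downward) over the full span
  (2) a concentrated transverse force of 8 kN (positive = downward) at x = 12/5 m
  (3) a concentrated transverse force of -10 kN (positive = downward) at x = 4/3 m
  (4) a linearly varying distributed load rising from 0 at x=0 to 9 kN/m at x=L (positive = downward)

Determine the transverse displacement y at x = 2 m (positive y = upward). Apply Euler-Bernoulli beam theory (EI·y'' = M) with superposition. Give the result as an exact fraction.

y(2) = -90317/1012500000 m

Load 1 — uniform load w=9 kN/m over full span:
  y_1 = -wx²(L-x)²/(24EI) = -9·2²·(4-2)²/(24·100000) = -3/50000 m
Load 2 — point force P=8 kN at a=12/5 m (b=L-a=8/5):
  y_2 = -Pb²x²(3aL-(3a+b)x)/(6L³EI)  [x≤a] = -8·(8/5)²·2²·(3·(12/5)·4-(3·(12/5)+(8/5))·2)/(6·4³·100000) = -28/1171875 m
Load 3 — point force P=-10 kN at a=4/3 m (b=L-a=8/3):
  y_3 = -Pa²(L-x)²(3bL-(3b+a)(L-x))/(6L³EI)  [x>a] = -(-10)·(4/3)²·(4-2)²·(3·(8/3)·4-(3·(8/3)+(4/3))·(4-2))/(6·4³·100000) = 1/40500 m
Load 4 — triangular load w₀=9 kN/m (0→w₀ over full span):
  y_4 = -w₀x²(L-x)²(x+2L)/(120LEI) = -9·2²·(4-2)²·(2+2·4)/(120·4·100000) = -3/100000 m
Superposition: y = Σ y_i = -90317/1012500000 m ≈ -0.000089 m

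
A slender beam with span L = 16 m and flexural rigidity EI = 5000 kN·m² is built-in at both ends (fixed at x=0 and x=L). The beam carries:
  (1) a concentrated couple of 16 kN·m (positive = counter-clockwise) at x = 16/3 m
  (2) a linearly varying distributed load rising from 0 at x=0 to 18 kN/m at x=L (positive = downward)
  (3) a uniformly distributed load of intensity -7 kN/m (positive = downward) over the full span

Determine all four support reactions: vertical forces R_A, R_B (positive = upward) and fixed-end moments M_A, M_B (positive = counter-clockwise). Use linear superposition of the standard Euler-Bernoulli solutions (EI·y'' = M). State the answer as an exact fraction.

Load 1 — applied couple M₀=16 kN·m at a=16/3 m (b=L-a=32/3):
  R_A = 6M₀ab/L³ = 6·16·(16/3)·(32/3)/16³ = 4/3 kN
  M_A = M₀b(2a-b)/L² = 16·(32/3)·(2·(16/3)-(32/3))/16² = 0 kN·m
  R_B = -6M₀ab/L³ = -6·16·(16/3)·(32/3)/16³ = -4/3 kN
  M_B = M₀a(2b-a)/L² = 16·(16/3)·(2·(32/3)-(16/3))/16² = 16/3 kN·m
Load 2 — triangular load w₀=18 kN/m (0→w₀ over full span):
  R_A = 3w₀L/20 = 3·18·16/20 = 216/5 kN
  M_A = w₀L²/30 = 18·16²/30 = 768/5 kN·m
  R_B = 7w₀L/20 = 7·18·16/20 = 504/5 kN
  M_B = -w₀L²/20 = -18·16²/20 = -1152/5 kN·m
Load 3 — uniform load w=-7 kN/m over full span:
  R_A = wL/2 = (-7)·16/2 = -56 kN
  M_A = wL²/12 = (-7)·16²/12 = -448/3 kN·m
  R_B = wL/2 = (-7)·16/2 = -56 kN
  M_B = -wL²/12 = -(-7)·16²/12 = 448/3 kN·m
Superposition: R_A = -172/15 kN, M_A = 64/15 kN·m, R_B = 652/15 kN, M_B = -1136/15 kN·m

R_A = -172/15 kN, M_A = 64/15 kN·m, R_B = 652/15 kN, M_B = -1136/15 kN·m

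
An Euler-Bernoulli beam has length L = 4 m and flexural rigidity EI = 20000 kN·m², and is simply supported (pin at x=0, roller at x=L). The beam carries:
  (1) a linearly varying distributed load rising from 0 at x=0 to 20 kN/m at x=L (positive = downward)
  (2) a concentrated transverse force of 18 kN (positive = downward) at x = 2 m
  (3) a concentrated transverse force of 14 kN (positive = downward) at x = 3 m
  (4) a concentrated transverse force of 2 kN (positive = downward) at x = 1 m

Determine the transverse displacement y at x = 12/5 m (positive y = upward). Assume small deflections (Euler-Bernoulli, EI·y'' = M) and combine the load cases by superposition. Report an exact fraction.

Load 1 — triangular load w₀=20 kN/m (0→w₀ over full span):
  y_1 = -w₀x(7L⁴-10L²x²+3x⁴)/(360LEI) = -20·(12/5)·(7·4⁴-10·4²·(12/5)²+3·(12/5)⁴)/(360·4·20000) = -9472/5859375 m
Load 2 — point force P=18 kN at a=2 m (b=L-a=2):
  y_2 = -Pa(L-x)(2Lx-a²-x²)/(6LEI)  [x>a] = -18·2·(4-(12/5))·(2·4·(12/5)-2²-(12/5)²)/(6·4·20000) = -177/156250 m
Load 3 — point force P=14 kN at a=3 m (b=L-a=1):
  y_3 = -Pbx(L²-b²-x²)/(6LEI)  [x≤a] = -14·1·(12/5)·(4²-1²-(12/5)²)/(6·4·20000) = -1617/2500000 m
Load 4 — point force P=2 kN at a=1 m (b=L-a=3):
  y_4 = -Pa(L-x)(2Lx-a²-x²)/(6LEI)  [x>a] = -2·1·(4-(12/5))·(2·4·(12/5)-1²-(12/5)²)/(6·4·20000) = -311/3750000 m
Superposition: y = Σ y_i = -217443/62500000 m ≈ -0.003479 m

y(12/5) = -217443/62500000 m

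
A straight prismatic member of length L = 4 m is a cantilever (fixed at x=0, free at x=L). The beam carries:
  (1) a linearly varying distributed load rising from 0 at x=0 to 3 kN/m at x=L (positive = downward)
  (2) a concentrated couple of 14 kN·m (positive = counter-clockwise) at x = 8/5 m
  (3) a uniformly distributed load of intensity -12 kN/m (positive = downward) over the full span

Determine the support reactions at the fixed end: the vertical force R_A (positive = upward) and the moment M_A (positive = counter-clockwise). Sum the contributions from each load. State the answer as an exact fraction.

R_A = -42 kN, M_A = -94 kN·m

Load 1 — triangular load w₀=3 kN/m (0→w₀ over full span):
  R_A = w₀L/2 = 3·4/2 = 6 kN
  M_A = w₀L²/3 = 3·4²/3 = 16 kN·m
Load 2 — applied couple M₀=14 kN·m at a=8/5 m (b=L-a=12/5):
  R_A = 0 kN
  M_A = -M₀ = -14 kN·m
Load 3 — uniform load w=-12 kN/m over full span:
  R_A = wL = (-12)·4 = -48 kN
  M_A = wL²/2 = (-12)·4²/2 = -96 kN·m
Superposition: R_A = -42 kN, M_A = -94 kN·m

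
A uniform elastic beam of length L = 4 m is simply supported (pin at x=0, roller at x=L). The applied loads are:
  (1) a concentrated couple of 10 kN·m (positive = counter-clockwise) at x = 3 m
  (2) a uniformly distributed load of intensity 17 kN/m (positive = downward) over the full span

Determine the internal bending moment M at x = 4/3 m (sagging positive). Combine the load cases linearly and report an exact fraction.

M(4/3) = 302/9 kN·m

Load 1 — applied couple M₀=10 kN·m at a=3 m (b=L-a=1):
  M_1 = M₀x/L  [x≤a] = 10·(4/3)/4 = 10/3 kN·m
Load 2 — uniform load w=17 kN/m over full span:
  M_2 = wx(L-x)/2 = 17·(4/3)·(4-(4/3))/2 = 272/9 kN·m
Superposition: M = Σ M_i = 302/9 kN·m ≈ 33.555556 kN·m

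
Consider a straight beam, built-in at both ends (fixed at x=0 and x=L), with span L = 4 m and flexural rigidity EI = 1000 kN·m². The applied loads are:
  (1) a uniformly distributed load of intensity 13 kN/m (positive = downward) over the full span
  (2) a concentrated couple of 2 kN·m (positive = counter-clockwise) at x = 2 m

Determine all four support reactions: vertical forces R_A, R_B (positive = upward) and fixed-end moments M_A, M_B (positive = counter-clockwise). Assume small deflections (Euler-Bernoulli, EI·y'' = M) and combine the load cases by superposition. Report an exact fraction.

R_A = 107/4 kN, M_A = 107/6 kN·m, R_B = 101/4 kN, M_B = -101/6 kN·m

Load 1 — uniform load w=13 kN/m over full span:
  R_A = wL/2 = 13·4/2 = 26 kN
  M_A = wL²/12 = 13·4²/12 = 52/3 kN·m
  R_B = wL/2 = 13·4/2 = 26 kN
  M_B = -wL²/12 = -13·4²/12 = -52/3 kN·m
Load 2 — applied couple M₀=2 kN·m at a=2 m (b=L-a=2):
  R_A = 6M₀ab/L³ = 6·2·2·2/4³ = 3/4 kN
  M_A = M₀b(2a-b)/L² = 2·2·(2·2-2)/4² = 1/2 kN·m
  R_B = -6M₀ab/L³ = -6·2·2·2/4³ = -3/4 kN
  M_B = M₀a(2b-a)/L² = 2·2·(2·2-2)/4² = 1/2 kN·m
Superposition: R_A = 107/4 kN, M_A = 107/6 kN·m, R_B = 101/4 kN, M_B = -101/6 kN·m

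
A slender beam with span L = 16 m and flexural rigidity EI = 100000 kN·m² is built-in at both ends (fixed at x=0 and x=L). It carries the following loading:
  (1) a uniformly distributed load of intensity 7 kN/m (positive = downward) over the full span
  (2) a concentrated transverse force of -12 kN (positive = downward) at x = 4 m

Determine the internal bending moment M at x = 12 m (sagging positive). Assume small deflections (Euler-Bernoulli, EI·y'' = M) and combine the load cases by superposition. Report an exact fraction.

Load 1 — uniform load w=7 kN/m over full span:
  M_1 = wLx/2 - wL²/12 - wx²/2 = 7·16·12/2 - 7·16²/12 - 7·12²/2 = 56/3 kN·m
Load 2 — point force P=-12 kN at a=4 m (b=L-a=12):
  M_2 = Pa²(a+3b)(L-x)/L³ - Pa²b/L²  [x>a] = (-12)·4²·(4+3·12)·(16-12)/16³ - (-12)·4²·12/16² = 3/2 kN·m
Superposition: M = Σ M_i = 121/6 kN·m ≈ 20.166667 kN·m

M(12) = 121/6 kN·m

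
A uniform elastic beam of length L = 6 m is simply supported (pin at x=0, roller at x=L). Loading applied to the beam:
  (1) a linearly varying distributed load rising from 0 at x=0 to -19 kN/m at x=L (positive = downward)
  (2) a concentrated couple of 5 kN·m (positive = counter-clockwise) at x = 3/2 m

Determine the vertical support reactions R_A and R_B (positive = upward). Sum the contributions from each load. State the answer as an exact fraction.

Load 1 — triangular load w₀=-19 kN/m (0→w₀ over full span):
  R_A = w₀L/6 = (-19)·6/6 = -19 kN
  R_B = w₀L/3 = (-19)·6/3 = -38 kN
Load 2 — applied couple M₀=5 kN·m at a=3/2 m (b=L-a=9/2):
  R_A = M₀/L = 5/6 kN
  R_B = -M₀/L = -5/6 kN
Superposition: R_A = -109/6 kN, R_B = -233/6 kN

R_A = -109/6 kN, R_B = -233/6 kN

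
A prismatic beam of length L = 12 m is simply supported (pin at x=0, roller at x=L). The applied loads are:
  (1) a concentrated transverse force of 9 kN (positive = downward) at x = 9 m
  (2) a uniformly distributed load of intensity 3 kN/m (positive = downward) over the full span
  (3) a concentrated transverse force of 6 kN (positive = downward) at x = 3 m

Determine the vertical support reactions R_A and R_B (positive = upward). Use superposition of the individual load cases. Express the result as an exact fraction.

R_A = 99/4 kN, R_B = 105/4 kN

Load 1 — point force P=9 kN at a=9 m (b=L-a=3):
  R_A = Pb/L = 9·3/12 = 9/4 kN
  R_B = Pa/L = 9·9/12 = 27/4 kN
Load 2 — uniform load w=3 kN/m over full span:
  R_A = wL/2 = 3·12/2 = 18 kN
  R_B = wL/2 = 3·12/2 = 18 kN
Load 3 — point force P=6 kN at a=3 m (b=L-a=9):
  R_A = Pb/L = 6·9/12 = 9/2 kN
  R_B = Pa/L = 6·3/12 = 3/2 kN
Superposition: R_A = 99/4 kN, R_B = 105/4 kN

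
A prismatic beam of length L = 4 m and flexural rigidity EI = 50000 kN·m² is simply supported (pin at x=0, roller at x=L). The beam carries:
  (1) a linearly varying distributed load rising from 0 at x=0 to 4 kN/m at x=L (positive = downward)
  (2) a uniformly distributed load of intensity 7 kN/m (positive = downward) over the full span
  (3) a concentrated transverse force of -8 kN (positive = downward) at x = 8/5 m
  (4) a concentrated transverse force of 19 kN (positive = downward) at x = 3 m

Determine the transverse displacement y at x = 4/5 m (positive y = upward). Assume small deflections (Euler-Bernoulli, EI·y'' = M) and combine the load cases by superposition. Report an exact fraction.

Load 1 — triangular load w₀=4 kN/m (0→w₀ over full span):
  y_1 = -w₀x(7L⁴-10L²x²+3x⁴)/(360LEI) = -4·(4/5)·(7·4⁴-10·4²·(4/5)²+3·(4/5)⁴)/(360·4·50000) = -11008/146484375 m
Load 2 — uniform load w=7 kN/m over full span:
  y_2 = -wx(L³-2Lx²+x³)/(24EI) = -7·(4/5)·(4³-2·4·(4/5)²+(4/5)³)/(24·50000) = -1624/5859375 m
Load 3 — point force P=-8 kN at a=8/5 m (b=L-a=12/5):
  y_3 = -Pbx(L²-b²-x²)/(6LEI)  [x≤a] = -(-8)·(12/5)·(4/5)·(4²-(12/5)²-(4/5)²)/(6·4·50000) = 48/390625 m
Load 4 — point force P=19 kN at a=3 m (b=L-a=1):
  y_4 = -Pbx(L²-b²-x²)/(6LEI)  [x≤a] = -19·1·(4/5)·(4²-1²-(4/5)²)/(6·4·50000) = -6821/37500000 m
Superposition: y = Σ y_i = -1928081/4687500000 m ≈ -0.000411 m

y(4/5) = -1928081/4687500000 m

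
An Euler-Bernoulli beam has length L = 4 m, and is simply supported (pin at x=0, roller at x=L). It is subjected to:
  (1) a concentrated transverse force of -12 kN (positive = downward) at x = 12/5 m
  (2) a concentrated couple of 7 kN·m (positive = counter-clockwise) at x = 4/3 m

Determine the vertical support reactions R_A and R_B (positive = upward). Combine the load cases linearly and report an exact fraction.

R_A = -61/20 kN, R_B = -179/20 kN

Load 1 — point force P=-12 kN at a=12/5 m (b=L-a=8/5):
  R_A = Pb/L = (-12)·(8/5)/4 = -24/5 kN
  R_B = Pa/L = (-12)·(12/5)/4 = -36/5 kN
Load 2 — applied couple M₀=7 kN·m at a=4/3 m (b=L-a=8/3):
  R_A = M₀/L = 7/4 kN
  R_B = -M₀/L = -7/4 kN
Superposition: R_A = -61/20 kN, R_B = -179/20 kN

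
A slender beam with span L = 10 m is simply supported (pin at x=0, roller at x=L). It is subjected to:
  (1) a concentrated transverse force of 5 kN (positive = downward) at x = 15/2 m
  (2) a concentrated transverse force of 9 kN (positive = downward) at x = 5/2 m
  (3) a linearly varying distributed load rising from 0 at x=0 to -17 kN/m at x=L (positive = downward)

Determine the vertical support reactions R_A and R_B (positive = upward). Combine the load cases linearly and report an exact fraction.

Load 1 — point force P=5 kN at a=15/2 m (b=L-a=5/2):
  R_A = Pb/L = 5·(5/2)/10 = 5/4 kN
  R_B = Pa/L = 5·(15/2)/10 = 15/4 kN
Load 2 — point force P=9 kN at a=5/2 m (b=L-a=15/2):
  R_A = Pb/L = 9·(15/2)/10 = 27/4 kN
  R_B = Pa/L = 9·(5/2)/10 = 9/4 kN
Load 3 — triangular load w₀=-17 kN/m (0→w₀ over full span):
  R_A = w₀L/6 = (-17)·10/6 = -85/3 kN
  R_B = w₀L/3 = (-17)·10/3 = -170/3 kN
Superposition: R_A = -61/3 kN, R_B = -152/3 kN

R_A = -61/3 kN, R_B = -152/3 kN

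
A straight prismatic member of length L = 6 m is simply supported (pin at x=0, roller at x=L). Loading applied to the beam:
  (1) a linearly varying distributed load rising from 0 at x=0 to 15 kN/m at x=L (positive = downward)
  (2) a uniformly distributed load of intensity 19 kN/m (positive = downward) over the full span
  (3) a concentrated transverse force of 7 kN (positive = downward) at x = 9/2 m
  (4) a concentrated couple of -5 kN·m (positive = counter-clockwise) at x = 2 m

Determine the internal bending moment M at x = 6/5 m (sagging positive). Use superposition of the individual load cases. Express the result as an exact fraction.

M(6/5) = 731/10 kN·m

Load 1 — triangular load w₀=15 kN/m (0→w₀ over full span):
  M_1 = w₀Lx/6 - w₀x³/(6L) = 15·6·(6/5)/6 - 15·(6/5)³/(6·6) = 432/25 kN·m
Load 2 — uniform load w=19 kN/m over full span:
  M_2 = wx(L-x)/2 = 19·(6/5)·(6-(6/5))/2 = 1368/25 kN·m
Load 3 — point force P=7 kN at a=9/2 m (b=L-a=3/2):
  M_3 = Pbx/L  [x≤a] = 7·(3/2)·(6/5)/6 = 21/10 kN·m
Load 4 — applied couple M₀=-5 kN·m at a=2 m (b=L-a=4):
  M_4 = M₀x/L  [x≤a] = (-5)·(6/5)/6 = -1 kN·m
Superposition: M = Σ M_i = 731/10 kN·m ≈ 73.100000 kN·m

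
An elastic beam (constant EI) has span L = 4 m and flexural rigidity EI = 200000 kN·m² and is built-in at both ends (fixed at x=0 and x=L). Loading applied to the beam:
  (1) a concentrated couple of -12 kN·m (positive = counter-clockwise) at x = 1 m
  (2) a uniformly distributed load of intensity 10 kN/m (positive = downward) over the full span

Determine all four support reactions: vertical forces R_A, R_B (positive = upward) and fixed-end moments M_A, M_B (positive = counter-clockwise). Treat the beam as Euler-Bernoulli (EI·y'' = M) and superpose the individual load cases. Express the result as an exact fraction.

Load 1 — applied couple M₀=-12 kN·m at a=1 m (b=L-a=3):
  R_A = 6M₀ab/L³ = 6·(-12)·1·3/4³ = -27/8 kN
  M_A = M₀b(2a-b)/L² = (-12)·3·(2·1-3)/4² = 9/4 kN·m
  R_B = -6M₀ab/L³ = -6·(-12)·1·3/4³ = 27/8 kN
  M_B = M₀a(2b-a)/L² = (-12)·1·(2·3-1)/4² = -15/4 kN·m
Load 2 — uniform load w=10 kN/m over full span:
  R_A = wL/2 = 10·4/2 = 20 kN
  M_A = wL²/12 = 10·4²/12 = 40/3 kN·m
  R_B = wL/2 = 10·4/2 = 20 kN
  M_B = -wL²/12 = -10·4²/12 = -40/3 kN·m
Superposition: R_A = 133/8 kN, M_A = 187/12 kN·m, R_B = 187/8 kN, M_B = -205/12 kN·m

R_A = 133/8 kN, M_A = 187/12 kN·m, R_B = 187/8 kN, M_B = -205/12 kN·m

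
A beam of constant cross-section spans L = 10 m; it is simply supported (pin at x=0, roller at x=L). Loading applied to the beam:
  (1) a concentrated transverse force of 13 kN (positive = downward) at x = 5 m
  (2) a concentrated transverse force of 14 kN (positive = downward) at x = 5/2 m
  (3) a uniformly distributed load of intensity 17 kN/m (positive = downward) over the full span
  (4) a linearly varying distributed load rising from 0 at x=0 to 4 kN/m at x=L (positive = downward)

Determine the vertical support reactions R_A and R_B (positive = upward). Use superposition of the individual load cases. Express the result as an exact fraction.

Load 1 — point force P=13 kN at a=5 m (b=L-a=5):
  R_A = Pb/L = 13·5/10 = 13/2 kN
  R_B = Pa/L = 13·5/10 = 13/2 kN
Load 2 — point force P=14 kN at a=5/2 m (b=L-a=15/2):
  R_A = Pb/L = 14·(15/2)/10 = 21/2 kN
  R_B = Pa/L = 14·(5/2)/10 = 7/2 kN
Load 3 — uniform load w=17 kN/m over full span:
  R_A = wL/2 = 17·10/2 = 85 kN
  R_B = wL/2 = 17·10/2 = 85 kN
Load 4 — triangular load w₀=4 kN/m (0→w₀ over full span):
  R_A = w₀L/6 = 4·10/6 = 20/3 kN
  R_B = w₀L/3 = 4·10/3 = 40/3 kN
Superposition: R_A = 326/3 kN, R_B = 325/3 kN

R_A = 326/3 kN, R_B = 325/3 kN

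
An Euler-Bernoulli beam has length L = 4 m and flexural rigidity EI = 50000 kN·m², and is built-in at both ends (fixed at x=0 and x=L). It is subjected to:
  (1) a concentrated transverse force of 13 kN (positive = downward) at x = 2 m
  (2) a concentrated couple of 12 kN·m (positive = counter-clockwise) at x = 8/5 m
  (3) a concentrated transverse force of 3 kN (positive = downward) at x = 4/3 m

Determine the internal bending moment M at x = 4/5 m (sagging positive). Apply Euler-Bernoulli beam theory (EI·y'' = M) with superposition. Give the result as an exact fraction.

M(4/5) = 179/250 kN·m

Load 1 — point force P=13 kN at a=2 m (b=L-a=2):
  M_1 = Pb²(3a+b)x/L³ - Pab²/L²  [x≤a] = 13·2²·(3·2+2)·(4/5)/4³ - 13·2·2²/4² = -13/10 kN·m
Load 2 — applied couple M₀=12 kN·m at a=8/5 m (b=L-a=12/5):
  M_2 = R_Ax - M_A  [x≤a] with R_A=108/25, M_A=36/25 = (108/25)·(4/5) - (36/25) = 252/125 kN·m
Load 3 — point force P=3 kN at a=4/3 m (b=L-a=8/3):
  M_3 = Pb²(3a+b)x/L³ - Pab²/L²  [x≤a] = 3·(8/3)²·(3·(4/3)+(8/3))·(4/5)/4³ - 3·(4/3)·(8/3)²/4² = 0 kN·m
Superposition: M = Σ M_i = 179/250 kN·m ≈ 0.716000 kN·m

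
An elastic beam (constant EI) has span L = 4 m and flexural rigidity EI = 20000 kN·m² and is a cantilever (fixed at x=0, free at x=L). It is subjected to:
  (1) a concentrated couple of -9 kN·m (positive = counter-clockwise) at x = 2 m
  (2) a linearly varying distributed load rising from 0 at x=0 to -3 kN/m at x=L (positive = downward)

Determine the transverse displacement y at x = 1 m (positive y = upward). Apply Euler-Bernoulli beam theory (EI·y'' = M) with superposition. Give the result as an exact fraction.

Load 1 — applied couple M₀=-9 kN·m at a=2 m (b=L-a=2):
  y_1 = M₀x²/(2EI)  [x≤a] = (-9)·1²/(2·20000) = -9/40000 m
Load 2 — triangular load w₀=-3 kN/m (0→w₀ over full span):
  y_2 = (w₀Lx³/12-w₀L²x²/6-w₀x⁵/(120L))/EI = ((-3)·4·1³/12-(-3)·4²·1²/6-(-3)·1⁵/(120·4))/20000 = 1121/3200000 m
Superposition: y = Σ y_i = 401/3200000 m ≈ 0.000125 m

y(1) = 401/3200000 m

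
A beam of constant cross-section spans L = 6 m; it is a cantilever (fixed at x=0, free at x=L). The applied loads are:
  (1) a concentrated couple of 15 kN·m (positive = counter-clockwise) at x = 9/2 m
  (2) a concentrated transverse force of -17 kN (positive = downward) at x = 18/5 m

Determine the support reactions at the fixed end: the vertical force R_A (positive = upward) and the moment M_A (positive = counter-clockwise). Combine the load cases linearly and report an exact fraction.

R_A = -17 kN, M_A = -381/5 kN·m

Load 1 — applied couple M₀=15 kN·m at a=9/2 m (b=L-a=3/2):
  R_A = 0 kN
  M_A = -M₀ = -15 kN·m
Load 2 — point force P=-17 kN at a=18/5 m (b=L-a=12/5):
  R_A = P = (-17) = -17 kN
  M_A = Pa = (-17)·(18/5) = -306/5 kN·m
Superposition: R_A = -17 kN, M_A = -381/5 kN·m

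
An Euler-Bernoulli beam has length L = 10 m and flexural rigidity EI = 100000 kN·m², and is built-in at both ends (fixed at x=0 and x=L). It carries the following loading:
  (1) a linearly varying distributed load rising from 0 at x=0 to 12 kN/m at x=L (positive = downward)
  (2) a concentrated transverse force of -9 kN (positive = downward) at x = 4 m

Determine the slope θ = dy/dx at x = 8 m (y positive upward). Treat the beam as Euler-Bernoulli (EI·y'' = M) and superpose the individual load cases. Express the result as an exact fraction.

Load 1 — triangular load w₀=12 kN/m (0→w₀ over full span):
  θ_1 = -w₀(2x(L-x)(L-2x)(x+2L)+x²(L-x)²)/(120LEI) = -12·(2·8·(10-8)·(10-2·8)·(8+2·10)+8²·(10-8)²)/(120·10·100000) = 8/15625 rad
Load 2 — point force P=-9 kN at a=4 m (b=L-a=6):
  θ_2 = Pa²(L-x)(2bL-(3b+a)(L-x))/(2L³EI)  [x>a] = (-9)·4²·(10-8)·(2·6·10-(3·6+4)·(10-8))/(2·10³·100000) = -171/1562500 rad
Superposition: θ = Σ θ_i = 629/1562500 rad ≈ 0.000403 rad

θ(8) = 629/1562500 rad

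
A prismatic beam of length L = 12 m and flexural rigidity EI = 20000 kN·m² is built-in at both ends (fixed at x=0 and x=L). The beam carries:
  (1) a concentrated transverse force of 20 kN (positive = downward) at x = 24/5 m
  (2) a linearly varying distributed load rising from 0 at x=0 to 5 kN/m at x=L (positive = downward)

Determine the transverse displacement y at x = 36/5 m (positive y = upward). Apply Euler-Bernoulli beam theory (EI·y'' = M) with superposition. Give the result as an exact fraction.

y(36/5) = -25884/1953125 m

Load 1 — point force P=20 kN at a=24/5 m (b=L-a=36/5):
  y_1 = -Pa²(L-x)²(3bL-(3b+a)(L-x))/(6L³EI)  [x>a] = -20·(24/5)²·(12-(36/5))²·(3·(36/5)·12-(3·(36/5)+(24/5))·(12-(36/5)))/(6·12³·20000) = -13248/1953125 m
Load 2 — triangular load w₀=5 kN/m (0→w₀ over full span):
  y_2 = -w₀x²(L-x)²(x+2L)/(120LEI) = -5·(36/5)²·(12-(36/5))²·((36/5)+2·12)/(120·12·20000) = -12636/1953125 m
Superposition: y = Σ y_i = -25884/1953125 m ≈ -0.013253 m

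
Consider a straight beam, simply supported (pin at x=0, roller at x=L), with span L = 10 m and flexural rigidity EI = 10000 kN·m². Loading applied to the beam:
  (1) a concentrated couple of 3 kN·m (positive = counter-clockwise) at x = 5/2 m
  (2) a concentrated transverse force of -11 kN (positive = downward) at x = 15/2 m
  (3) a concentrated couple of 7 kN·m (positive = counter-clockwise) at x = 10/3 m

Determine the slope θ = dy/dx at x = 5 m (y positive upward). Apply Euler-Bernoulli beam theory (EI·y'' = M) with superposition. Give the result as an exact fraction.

θ(5) = 533/576000 rad

Load 1 — applied couple M₀=3 kN·m at a=5/2 m (b=L-a=15/2):
  θ_1 = (M₀x²/(2L)-M₀(x-a)+C₁)/EI  [x>a] with C₁=M₀(3b²-L²)/(6L)=55/16 = (3·5²/(2·10)-3·(5-(5/2))+(55/16))/10000 = -1/32000 rad
Load 2 — point force P=-11 kN at a=15/2 m (b=L-a=5/2):
  θ_2 = -Pb(L²-b²-3x²)/(6LEI)  [x≤a] = -(-11)·(5/2)·(10²-(5/2)²-3·5²)/(6·10·10000) = 11/12800 rad
Load 3 — applied couple M₀=7 kN·m at a=10/3 m (b=L-a=20/3):
  θ_3 = (M₀x²/(2L)-M₀(x-a)+C₁)/EI  [x>a] with C₁=M₀(3b²-L²)/(6L)=35/9 = (7·5²/(2·10)-7·(5-(10/3))+(35/9))/10000 = 7/72000 rad
Superposition: θ = Σ θ_i = 533/576000 rad ≈ 0.000925 rad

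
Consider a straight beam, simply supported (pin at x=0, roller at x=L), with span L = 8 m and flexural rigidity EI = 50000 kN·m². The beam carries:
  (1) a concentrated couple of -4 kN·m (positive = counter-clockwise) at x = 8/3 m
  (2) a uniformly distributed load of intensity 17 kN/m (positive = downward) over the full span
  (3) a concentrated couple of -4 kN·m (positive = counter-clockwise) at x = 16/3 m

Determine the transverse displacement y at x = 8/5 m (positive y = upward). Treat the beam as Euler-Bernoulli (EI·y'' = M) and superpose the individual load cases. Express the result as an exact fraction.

y(8/5) = -188552/17578125 m

Load 1 — applied couple M₀=-4 kN·m at a=8/3 m (b=L-a=16/3):
  y_1 = (M₀x³/(6L)+C₁x)/EI  [x≤a] with C₁=M₀(3b²-L²)/(6L)=-16/9 = ((-4)·(8/5)³/(6·8)+(-16/9)·(8/5))/50000 = -224/3515625 m
Load 2 — uniform load w=17 kN/m over full span:
  y_2 = -wx(L³-2Lx²+x³)/(24EI) = -17·(8/5)·(8³-2·8·(8/5)²+(8/5)³)/(24·50000) = -63104/5859375 m
Load 3 — applied couple M₀=-4 kN·m at a=16/3 m (b=L-a=8/3):
  y_3 = (M₀x³/(6L)+C₁x)/EI  [x≤a] with C₁=M₀(3b²-L²)/(6L)=32/9 = ((-4)·(8/5)³/(6·8)+(32/9)·(8/5))/50000 = 376/3515625 m
Superposition: y = Σ y_i = -188552/17578125 m ≈ -0.010727 m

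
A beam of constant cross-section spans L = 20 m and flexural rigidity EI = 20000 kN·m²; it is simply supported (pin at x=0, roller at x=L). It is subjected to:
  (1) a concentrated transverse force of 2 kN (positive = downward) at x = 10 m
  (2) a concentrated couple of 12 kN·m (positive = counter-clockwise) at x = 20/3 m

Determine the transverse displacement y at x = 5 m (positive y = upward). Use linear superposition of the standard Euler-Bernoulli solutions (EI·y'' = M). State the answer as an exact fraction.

y(5) = -3/400 m

Load 1 — point force P=2 kN at a=10 m (b=L-a=10):
  y_1 = -Pbx(L²-b²-x²)/(6LEI)  [x≤a] = -2·10·5·(20²-10²-5²)/(6·20·20000) = -11/960 m
Load 2 — applied couple M₀=12 kN·m at a=20/3 m (b=L-a=40/3):
  y_2 = (M₀x³/(6L)+C₁x)/EI  [x≤a] with C₁=M₀(3b²-L²)/(6L)=40/3 = (12·5³/(6·20)+(40/3)·5)/20000 = 19/4800 m
Superposition: y = Σ y_i = -3/400 m ≈ -0.007500 m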